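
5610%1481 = 1167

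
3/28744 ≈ 0.000104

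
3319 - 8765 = -5446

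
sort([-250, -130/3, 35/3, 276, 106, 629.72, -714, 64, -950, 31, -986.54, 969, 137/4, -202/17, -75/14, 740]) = [-986.54, -950, -714, -250, -130/3, -202/17, -75/14, 35/3, 31, 137/4, 64, 106, 276, 629.72, 740, 969]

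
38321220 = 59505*644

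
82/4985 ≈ 0.0164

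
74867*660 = 49412220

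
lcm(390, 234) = 1170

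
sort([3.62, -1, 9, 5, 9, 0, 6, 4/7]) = [-1, 0, 4/7, 3.62, 5, 6, 9, 9]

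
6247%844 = 339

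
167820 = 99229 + 68591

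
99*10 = 990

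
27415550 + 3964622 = 31380172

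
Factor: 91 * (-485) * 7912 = -1 * 2^3 * 5^1 * 7^1 * 13^1 * 23^1 * 43^1 * 97^1 = -349196120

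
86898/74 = 43449/37 ≈ 1174.30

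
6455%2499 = 1457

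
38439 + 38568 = 77007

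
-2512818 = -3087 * 814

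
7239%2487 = 2265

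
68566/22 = 3116 + 7/11 ≈ 3116.64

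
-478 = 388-866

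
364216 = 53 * 6872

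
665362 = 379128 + 286234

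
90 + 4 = 94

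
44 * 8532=375408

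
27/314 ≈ 0.0860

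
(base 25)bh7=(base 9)11018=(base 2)1110010001011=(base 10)7307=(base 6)53455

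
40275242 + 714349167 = 754624409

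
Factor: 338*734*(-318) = -1*2^3*3^1*13^2*53^1*367^1 = -78893256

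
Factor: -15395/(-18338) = 2^(-1)*5^1*53^(-1)*173^(-1)*3079^1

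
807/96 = 269/32≈8.41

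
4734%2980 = 1754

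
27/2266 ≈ 0.0119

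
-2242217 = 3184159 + -5426376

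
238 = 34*7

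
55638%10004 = 5618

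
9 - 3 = 6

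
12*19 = 228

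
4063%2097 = 1966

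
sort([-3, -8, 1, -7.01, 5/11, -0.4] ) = [-8, -7.01, -3, -0.4, 5/11, 1] 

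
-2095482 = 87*(-24086)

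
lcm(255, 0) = 0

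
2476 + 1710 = 4186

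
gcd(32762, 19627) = 1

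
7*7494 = 52458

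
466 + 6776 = 7242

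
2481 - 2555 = -74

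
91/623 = 13/89≈0.146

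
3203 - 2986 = 217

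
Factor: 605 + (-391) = 2^1 * 107^1 = 214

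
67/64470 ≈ 0.00104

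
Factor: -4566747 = -1 * 3^1 * 1522249^1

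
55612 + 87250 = 142862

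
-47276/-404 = 11819/101 ≈ 117.02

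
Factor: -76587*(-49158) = 2^1*3^3*7^2*521^1*2731^1 = 3764863746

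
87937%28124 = 3565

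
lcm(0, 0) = 0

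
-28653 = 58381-87034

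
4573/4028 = 1 + 545/4028 ≈ 1.14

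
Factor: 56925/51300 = 2^ (-2) * 3^ (-1) * 11^1 * 19^ (-1) * 23^1 = 253/228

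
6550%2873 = 804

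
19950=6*3325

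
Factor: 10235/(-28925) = -1*5^(-1)*13^(-1)*23^1 = -23/65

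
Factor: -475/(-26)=2^(-1)*5^2*13^(-1)*19^1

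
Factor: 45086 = 2^1*22543^1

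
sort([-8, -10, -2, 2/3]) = [-10, -8, -2, 2/3]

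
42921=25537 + 17384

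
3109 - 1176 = 1933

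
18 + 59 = 77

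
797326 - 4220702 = -3423376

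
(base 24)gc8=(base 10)9512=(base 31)9rq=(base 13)4439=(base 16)2528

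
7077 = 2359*3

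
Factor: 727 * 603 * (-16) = -1 * 2^4 * 3^2 * 67^1 * 727^1 = -7014096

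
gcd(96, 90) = 6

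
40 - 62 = -22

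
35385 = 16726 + 18659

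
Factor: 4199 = 13^1*17^1*19^1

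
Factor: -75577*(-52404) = 2^2*3^1*11^1*397^1*75577^1 = 3960537108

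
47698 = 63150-15452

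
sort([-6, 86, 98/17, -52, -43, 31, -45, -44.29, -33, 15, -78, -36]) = [-78, -52, -45, -44.29, -43, -36, -33, -6, 98/17, 15, 31, 86]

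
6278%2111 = 2056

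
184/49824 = 23/6228 ≈ 0.00369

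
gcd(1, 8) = 1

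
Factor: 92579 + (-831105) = -1 * 2^1 * 369263^1 = -738526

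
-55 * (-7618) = 418990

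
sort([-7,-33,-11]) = [-33,-11,-7]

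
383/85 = 4 + 43/85≈4.51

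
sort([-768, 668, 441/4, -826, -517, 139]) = [-826, -768, -517, 441/4, 139, 668]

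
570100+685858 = 1255958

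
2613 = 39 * 67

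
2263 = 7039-4776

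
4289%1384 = 137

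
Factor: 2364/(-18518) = -1*2^1*3^1*47^(-1) = -6/47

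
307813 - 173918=133895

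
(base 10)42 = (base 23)1j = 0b101010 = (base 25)1h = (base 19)24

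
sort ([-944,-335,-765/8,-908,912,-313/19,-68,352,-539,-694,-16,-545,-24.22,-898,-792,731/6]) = [-944,-908,-898,-792,-694,-545,-539,-335,-765/8,-68,-24.22,-313/19,-16,731/6,352,912]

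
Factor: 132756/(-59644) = -1 * 3^1 * 23^1 * 31^(-1) = -69/31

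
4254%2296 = 1958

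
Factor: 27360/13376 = 2^(-1)*3^2*5^1*11^(-1) = 45/22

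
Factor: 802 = 2^1*401^1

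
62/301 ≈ 0.206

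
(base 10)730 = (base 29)p5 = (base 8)1332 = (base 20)1ga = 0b1011011010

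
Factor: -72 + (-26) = -1 * 2^1 * 7^2 = -98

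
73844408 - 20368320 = 53476088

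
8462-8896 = -434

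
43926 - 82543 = -38617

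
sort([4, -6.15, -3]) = [-6.15, -3, 4]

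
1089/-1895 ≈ -0.575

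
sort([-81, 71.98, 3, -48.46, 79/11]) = [-81, -48.46, 3, 79/11, 71.98]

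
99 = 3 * 33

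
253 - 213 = 40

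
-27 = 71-98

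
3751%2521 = 1230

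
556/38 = 14 + 12/19 ≈ 14.63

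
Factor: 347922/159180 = 2^(-1) * 3^2 * 5^(-1) * 7^(-1) * 17^1 = 153/70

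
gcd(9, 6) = 3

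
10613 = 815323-804710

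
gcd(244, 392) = 4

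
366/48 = 7+5/8 ≈ 7.63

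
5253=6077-824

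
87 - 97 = -10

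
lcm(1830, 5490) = 5490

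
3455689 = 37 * 93397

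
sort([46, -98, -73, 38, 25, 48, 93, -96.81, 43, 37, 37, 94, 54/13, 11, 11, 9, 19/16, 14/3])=[-98, -96.81, -73, 19/16, 54/13, 14/3, 9, 11, 11, 25, 37, 37, 38, 43, 46, 48, 93, 94]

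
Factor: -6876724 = -1*2^2*23^1*74747^1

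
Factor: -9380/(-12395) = 2^2 * 7^1 * 37^(-1) = 28/37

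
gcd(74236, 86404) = 4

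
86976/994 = 43488/497 ≈ 87.50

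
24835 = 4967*5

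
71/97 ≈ 0.732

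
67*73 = 4891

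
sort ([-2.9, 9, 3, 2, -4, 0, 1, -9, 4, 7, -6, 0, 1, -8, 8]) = [-9, -8, -6, -4, -2.9, 0, 0, 1, 1, 2, 3, 4, 7, 8, 9]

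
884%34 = 0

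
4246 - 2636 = 1610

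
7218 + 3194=10412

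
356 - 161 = 195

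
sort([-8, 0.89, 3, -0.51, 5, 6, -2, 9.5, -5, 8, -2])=[-8, -5, -2, -2, -0.51, 0.89, 3, 5, 6, 8, 9.5]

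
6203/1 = 6203 = 6203.00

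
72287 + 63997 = 136284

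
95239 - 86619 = 8620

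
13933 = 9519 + 4414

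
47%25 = 22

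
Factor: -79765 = -1 * 5^1 * 7^1 * 43^1 * 53^1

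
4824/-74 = -2412/37 ≈ -65.19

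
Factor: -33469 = -1*33469^1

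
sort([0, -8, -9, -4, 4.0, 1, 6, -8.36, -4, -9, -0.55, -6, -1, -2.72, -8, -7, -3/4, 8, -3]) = [-9, -9, -8.36, -8, -8, -7, -6, -4, -4, -3, -2.72, -1, -3/4, -0.55, 0, 1, 4.0, 6, 8]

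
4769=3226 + 1543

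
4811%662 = 177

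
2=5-3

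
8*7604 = 60832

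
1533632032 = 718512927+815119105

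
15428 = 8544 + 6884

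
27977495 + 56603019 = 84580514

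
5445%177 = 135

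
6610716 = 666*9926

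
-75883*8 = -607064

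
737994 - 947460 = -209466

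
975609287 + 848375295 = 1823984582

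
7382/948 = 3691/474 ≈ 7.79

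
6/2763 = 2/921≈0.00217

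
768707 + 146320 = 915027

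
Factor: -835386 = -1*2^1*3^1*37^1*53^1*71^1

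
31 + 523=554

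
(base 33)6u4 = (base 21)h1a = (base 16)1d68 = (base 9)11284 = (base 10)7528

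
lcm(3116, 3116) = 3116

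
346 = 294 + 52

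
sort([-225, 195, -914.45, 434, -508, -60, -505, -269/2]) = [-914.45, -508, -505, -225, -269/2, -60, 195, 434]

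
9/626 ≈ 0.0144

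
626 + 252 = 878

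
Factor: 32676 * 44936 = 2^5 * 3^1 * 7^1 * 41^1 * 137^1 * 389^1 = 1468328736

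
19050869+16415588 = 35466457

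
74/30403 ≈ 0.00243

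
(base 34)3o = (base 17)77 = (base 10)126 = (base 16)7e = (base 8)176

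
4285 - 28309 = -24024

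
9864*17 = 167688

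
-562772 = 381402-944174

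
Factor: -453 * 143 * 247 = -1 * 3^1 * 11^1 * 13^2 * 19^1 * 151^1 = -16000413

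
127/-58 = -2 - 11/58 ≈ -2.19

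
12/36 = 1/3 ≈ 0.333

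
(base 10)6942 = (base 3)100112010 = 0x1b1e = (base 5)210232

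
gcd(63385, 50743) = 7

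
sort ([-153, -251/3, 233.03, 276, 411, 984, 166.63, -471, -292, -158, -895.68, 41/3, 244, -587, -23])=[-895.68, -587, -471, -292, -158, -153, -251/3, -23, 41/3, 166.63, 233.03, 244, 276, 411, 984]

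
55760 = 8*6970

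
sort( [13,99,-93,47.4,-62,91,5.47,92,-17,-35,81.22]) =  [-93,-62,-35,-17,5.47,13,47.4,81.22,91,92,99]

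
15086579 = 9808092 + 5278487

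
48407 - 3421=44986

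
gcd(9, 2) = 1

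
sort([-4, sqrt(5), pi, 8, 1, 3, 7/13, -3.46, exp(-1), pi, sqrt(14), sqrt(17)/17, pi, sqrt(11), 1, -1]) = [-4, -3.46, -1, sqrt(17)/17, exp(-1), 7/13, 1, 1, sqrt(5), 3, pi, pi, pi, sqrt(11), sqrt(14), 8]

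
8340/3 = 2780 = 2780.00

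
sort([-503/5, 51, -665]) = [-665, -503/5, 51]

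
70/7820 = 7/782 ≈ 0.00895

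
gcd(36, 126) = 18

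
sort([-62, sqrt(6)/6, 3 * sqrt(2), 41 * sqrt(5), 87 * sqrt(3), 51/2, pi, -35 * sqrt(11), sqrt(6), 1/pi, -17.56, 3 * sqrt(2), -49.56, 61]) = [-35 * sqrt(11), -62, -49.56, -17.56, 1/pi, sqrt(6)/6, sqrt(6), pi, 3 * sqrt(2), 3 * sqrt(2), 51/2, 61, 41 * sqrt(5), 87 * sqrt(3)]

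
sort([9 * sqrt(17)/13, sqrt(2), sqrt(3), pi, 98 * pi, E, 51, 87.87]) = [sqrt(2), sqrt(3), E, 9 * sqrt(17)/13, pi, 51, 87.87, 98 * pi]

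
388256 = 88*4412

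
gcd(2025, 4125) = 75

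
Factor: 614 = 2^1*307^1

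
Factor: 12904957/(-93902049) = -1*3^(-2)*13^1*992689^1*10433561^(-1)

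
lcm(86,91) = 7826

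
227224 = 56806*4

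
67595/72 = 938 + 59/72 ≈ 938.82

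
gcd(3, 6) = 3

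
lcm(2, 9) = 18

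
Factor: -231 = -1*3^1*7^1*11^1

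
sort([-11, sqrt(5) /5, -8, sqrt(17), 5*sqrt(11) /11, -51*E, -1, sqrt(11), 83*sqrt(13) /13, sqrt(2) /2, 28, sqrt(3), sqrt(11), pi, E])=[-51*E, -11, -8, -1, sqrt(5) /5, sqrt(2) /2, 5*sqrt(11) /11, sqrt(3), E, pi, sqrt(11), sqrt(11), sqrt(17), 83*sqrt(13) /13, 28]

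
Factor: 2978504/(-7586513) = -1*2^3*11^(-1)*631^(-1)*1093^(-1)*372313^1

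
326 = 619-293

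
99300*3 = 297900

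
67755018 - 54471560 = 13283458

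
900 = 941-41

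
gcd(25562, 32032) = 2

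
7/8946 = 1/1278 ≈ 0.000782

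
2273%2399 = 2273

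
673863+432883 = 1106746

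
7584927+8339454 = 15924381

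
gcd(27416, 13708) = 13708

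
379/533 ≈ 0.711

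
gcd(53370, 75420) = 90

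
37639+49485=87124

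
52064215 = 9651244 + 42412971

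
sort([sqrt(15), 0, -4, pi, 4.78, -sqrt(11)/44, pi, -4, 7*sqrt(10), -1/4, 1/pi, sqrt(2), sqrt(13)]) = [-4, -4, -1/4, -sqrt(11)/44, 0, 1/pi, sqrt(2), pi, pi, sqrt(13), sqrt(15), 4.78, 7*sqrt(10)]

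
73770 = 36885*2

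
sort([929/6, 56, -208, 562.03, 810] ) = [-208, 56, 929/6, 562.03, 810] 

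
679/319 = 2 + 41/319≈2.13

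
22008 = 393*56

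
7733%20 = 13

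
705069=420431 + 284638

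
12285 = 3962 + 8323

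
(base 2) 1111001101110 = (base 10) 7790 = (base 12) 4612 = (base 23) egg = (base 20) j9a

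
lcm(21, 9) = 63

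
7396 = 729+6667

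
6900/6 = 1150 = 1150.00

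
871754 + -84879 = 786875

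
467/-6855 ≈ -0.0681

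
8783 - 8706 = 77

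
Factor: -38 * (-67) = 2^1 * 19^1 * 67^1 = 2546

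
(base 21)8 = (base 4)20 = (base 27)8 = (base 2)1000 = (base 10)8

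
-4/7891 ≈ -0.000507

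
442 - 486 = -44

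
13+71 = 84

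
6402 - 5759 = 643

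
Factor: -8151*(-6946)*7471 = 2^1*3^1*11^1*13^1*19^1*23^1*31^1*151^1*241^1 = 422984456466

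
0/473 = 0 = 0.00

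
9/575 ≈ 0.0157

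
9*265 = 2385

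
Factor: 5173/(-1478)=-1*2^(-1)*7^1=-7/2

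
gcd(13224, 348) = 348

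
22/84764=11/42382 ≈ 0.000260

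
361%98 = 67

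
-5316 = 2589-7905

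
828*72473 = 60007644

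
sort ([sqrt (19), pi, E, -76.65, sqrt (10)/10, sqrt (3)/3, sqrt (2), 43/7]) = [-76.65, sqrt (10)/10, sqrt (3)/3, sqrt (2), E, pi, sqrt (19), 43/7]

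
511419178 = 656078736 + -144659558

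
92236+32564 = 124800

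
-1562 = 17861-19423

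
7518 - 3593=3925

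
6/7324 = 3/3662 ≈ 0.000819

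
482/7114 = 241/3557≈0.0678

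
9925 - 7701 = 2224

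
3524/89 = 39+53/89 ≈ 39.60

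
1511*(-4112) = -6213232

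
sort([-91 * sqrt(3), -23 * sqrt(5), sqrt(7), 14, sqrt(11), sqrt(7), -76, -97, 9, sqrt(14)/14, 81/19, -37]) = [-91 * sqrt(3), -97, -76, -23 * sqrt(5), -37, sqrt(14)/14, sqrt(7), sqrt(7), sqrt(11), 81/19, 9, 14]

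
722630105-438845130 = 283784975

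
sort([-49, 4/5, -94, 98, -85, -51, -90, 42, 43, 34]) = [-94, -90, -85, -51, -49, 4/5, 34, 42, 43, 98]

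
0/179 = 0 = 0.00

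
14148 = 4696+9452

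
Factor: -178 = -1*2^1*89^1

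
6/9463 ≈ 0.000634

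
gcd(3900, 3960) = 60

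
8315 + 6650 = 14965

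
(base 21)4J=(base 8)147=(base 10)103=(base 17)61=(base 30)3D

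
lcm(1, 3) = 3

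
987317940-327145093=660172847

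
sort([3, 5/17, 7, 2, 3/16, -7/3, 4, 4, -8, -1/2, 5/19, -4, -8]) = [-8, -8, -4, -7/3, -1/2, 3/16, 5/19, 5/17, 2, 3, 4, 4, 7]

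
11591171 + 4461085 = 16052256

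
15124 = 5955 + 9169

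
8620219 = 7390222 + 1229997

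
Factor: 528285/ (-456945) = -1 * 743^ (-1) * 859^1 = -859/743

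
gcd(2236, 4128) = 172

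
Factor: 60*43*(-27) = -1*2^2*3^4*5^1*43^1 = -69660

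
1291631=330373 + 961258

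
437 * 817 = 357029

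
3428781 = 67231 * 51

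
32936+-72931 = -39995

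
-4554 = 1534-6088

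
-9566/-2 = 4783 = 4783.00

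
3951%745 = 226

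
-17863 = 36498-54361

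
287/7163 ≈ 0.0401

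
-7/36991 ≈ -0.000189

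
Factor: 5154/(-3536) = -1*2^(-3)*3^1*13^(-1)*17^(-1)*859^1 = -2577/1768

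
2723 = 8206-5483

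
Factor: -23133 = -1 * 3^1 * 11^1 * 701^1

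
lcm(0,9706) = 0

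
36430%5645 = 2560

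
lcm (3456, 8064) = 24192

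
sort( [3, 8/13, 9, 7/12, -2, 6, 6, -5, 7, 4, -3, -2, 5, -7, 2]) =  [-7, -5, -3, -2, -2, 7/12, 8/13, 2, 3, 4, 5, 6, 6, 7, 9]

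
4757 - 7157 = -2400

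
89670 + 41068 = 130738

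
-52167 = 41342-93509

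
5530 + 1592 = 7122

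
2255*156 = 351780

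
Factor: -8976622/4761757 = -1 * 2^1 * 7^(-1) * 11^(-1) * 13^(-1) * 41^1 * 67^(-1) * 71^(-1) * 109471^1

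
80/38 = 2 + 2/19 ≈ 2.11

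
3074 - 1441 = 1633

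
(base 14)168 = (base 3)101200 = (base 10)288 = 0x120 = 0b100100000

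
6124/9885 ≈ 0.620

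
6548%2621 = 1306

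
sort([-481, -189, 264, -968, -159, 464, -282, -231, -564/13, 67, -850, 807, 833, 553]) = [-968, -850, -481, -282, -231, -189, -159, -564/13, 67, 264, 464, 553, 807, 833]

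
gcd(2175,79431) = 87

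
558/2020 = 279/1010 ≈ 0.276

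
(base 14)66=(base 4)1122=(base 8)132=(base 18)50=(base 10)90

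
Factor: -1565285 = -1 * 5^1 * 37^1 * 8461^1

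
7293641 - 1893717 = 5399924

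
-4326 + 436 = -3890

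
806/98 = 8 + 11/49 ≈ 8.22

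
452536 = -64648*(-7)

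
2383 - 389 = 1994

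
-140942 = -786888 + 645946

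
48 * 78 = 3744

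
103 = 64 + 39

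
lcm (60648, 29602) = 2486568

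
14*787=11018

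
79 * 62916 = 4970364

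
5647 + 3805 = 9452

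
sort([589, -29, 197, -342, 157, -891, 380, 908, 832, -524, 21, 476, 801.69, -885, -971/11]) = [-891, -885, -524, -342, -971/11, -29, 21, 157, 197, 380, 476, 589, 801.69, 832, 908]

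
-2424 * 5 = -12120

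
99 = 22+77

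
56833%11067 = 1498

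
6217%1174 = 347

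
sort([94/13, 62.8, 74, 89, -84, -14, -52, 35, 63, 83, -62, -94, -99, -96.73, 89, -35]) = [-99, -96.73, -94, -84, -62, -52, -35, -14, 94/13, 35, 62.8, 63, 74, 83, 89, 89]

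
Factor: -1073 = -1*29^1*37^1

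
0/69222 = 0 = 0.00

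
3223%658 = 591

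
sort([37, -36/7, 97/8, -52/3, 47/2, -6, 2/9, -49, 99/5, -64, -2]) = [-64, -49, -52/3, -6, -36/7, -2, 2/9, 97/8, 99/5, 47/2, 37]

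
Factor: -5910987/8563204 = -1 * 2^(-2) * 3^1 * 13^(-1) * 31^1 * 63559^1 * 164677^(-1)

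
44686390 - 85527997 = -40841607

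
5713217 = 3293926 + 2419291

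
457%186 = 85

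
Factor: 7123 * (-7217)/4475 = -1 * 5^(-2) * 7^1 * 17^1 * 179^(-1) * 419^1 * 1031^1 = -51406691/4475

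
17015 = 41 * 415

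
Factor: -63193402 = -1*2^1*43^1*734807^1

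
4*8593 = 34372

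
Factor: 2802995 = 5^1*13^1*29^1*1487^1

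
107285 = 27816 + 79469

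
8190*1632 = 13366080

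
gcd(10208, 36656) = 464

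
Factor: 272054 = 2^1 * 136027^1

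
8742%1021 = 574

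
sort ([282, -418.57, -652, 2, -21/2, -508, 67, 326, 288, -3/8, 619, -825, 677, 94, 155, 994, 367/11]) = [-825, -652, -508, -418.57, -21/2, -3/8, 2, 367/11, 67, 94, 155, 282, 288, 326, 619, 677, 994]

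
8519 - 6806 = 1713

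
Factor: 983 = 983^1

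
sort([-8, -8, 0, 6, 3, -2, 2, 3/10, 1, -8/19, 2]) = [-8, -8, -2, -8/19, 0, 3/10, 1, 2, 2, 3, 6]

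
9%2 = 1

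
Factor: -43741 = -1 * 17^1 * 31^1 * 83^1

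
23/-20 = -1 - 3/20 = -1.15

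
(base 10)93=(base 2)1011101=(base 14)69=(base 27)3c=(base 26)3f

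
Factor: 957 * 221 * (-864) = -1 * 2^5 * 3^4 * 11^1 * 13^1 * 17^1 * 29^1 = -182733408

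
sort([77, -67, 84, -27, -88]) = [-88, -67, -27, 77, 84]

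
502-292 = 210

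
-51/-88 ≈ 0.580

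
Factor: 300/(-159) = -1 * 2^2 * 5^2 * 53^(-1) = -100/53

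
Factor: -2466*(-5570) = 2^2*3^2*5^1*137^1*557^1 = 13735620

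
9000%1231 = 383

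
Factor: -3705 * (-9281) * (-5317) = -1 * 3^1 * 5^1 * 13^2 * 19^1 * 409^1 * 9281^1 = -182830920285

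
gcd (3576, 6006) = 6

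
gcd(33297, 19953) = 3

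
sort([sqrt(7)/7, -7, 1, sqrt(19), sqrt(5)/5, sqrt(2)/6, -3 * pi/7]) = [-7, -3 * pi/7, sqrt(2)/6, sqrt(7)/7, sqrt(5)/5, 1, sqrt(19)]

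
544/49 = 11+5/49 ≈ 11.10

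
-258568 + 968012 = 709444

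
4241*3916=16607756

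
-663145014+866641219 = 203496205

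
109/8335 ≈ 0.0131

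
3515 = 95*37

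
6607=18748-12141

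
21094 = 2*10547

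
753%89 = 41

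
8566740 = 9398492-831752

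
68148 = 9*7572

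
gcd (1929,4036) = 1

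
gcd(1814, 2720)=2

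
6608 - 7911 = -1303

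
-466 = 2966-3432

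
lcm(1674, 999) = 61938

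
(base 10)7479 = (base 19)11dc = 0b1110100110111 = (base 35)63o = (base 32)79n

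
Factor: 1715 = 5^1*7^3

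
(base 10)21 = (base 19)12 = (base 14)17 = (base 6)33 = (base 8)25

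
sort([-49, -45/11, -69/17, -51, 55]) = [-51, -49, -45/11, -69/17, 55]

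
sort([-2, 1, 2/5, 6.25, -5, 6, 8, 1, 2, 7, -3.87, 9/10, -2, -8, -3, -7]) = [-8, -7, -5, -3.87, -3, -2, -2, 2/5, 9/10, 1, 1, 2, 6, 6.25, 7, 8]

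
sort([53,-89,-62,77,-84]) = [-89,-84,-62,53,77]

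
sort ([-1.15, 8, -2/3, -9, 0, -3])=[-9, -3, -1.15, -2/3, 0, 8]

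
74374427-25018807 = 49355620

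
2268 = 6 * 378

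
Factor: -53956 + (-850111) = -1 * 904067^1 = -904067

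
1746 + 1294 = 3040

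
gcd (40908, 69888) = 84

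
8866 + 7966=16832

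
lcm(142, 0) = 0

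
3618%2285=1333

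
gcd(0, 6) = 6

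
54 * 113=6102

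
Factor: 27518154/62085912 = 2^(-2)*7^(-1)*101^(-1)*181^1*3659^(-1)*25339^1 = 4586359/10347652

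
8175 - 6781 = 1394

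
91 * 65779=5985889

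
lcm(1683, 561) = 1683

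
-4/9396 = -1/2349 ≈ -0.000426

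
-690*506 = -349140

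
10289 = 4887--5402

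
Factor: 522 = 2^1 * 3^2 * 29^1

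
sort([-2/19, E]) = [-2/19, E]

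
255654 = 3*85218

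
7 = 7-0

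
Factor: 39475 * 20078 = 2^1 * 5^2 * 1579^1 * 10039^1 = 792579050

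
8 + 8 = 16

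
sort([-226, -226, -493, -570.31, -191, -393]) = [-570.31, -493, -393, -226, -226, -191]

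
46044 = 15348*3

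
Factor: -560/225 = -1*2^4*3^(-2)*5^(-1)*7^1 = -112/45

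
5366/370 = 2683/185 ≈ 14.50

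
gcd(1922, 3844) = 1922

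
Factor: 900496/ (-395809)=-1 * 2^4 * 23^1 * 397^ (-1) * 997^ (-1) * 2447^1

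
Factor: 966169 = 19^1*211^1*241^1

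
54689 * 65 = 3554785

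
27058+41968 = 69026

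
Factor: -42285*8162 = -1*2^1*3^1*5^1*7^1*11^1*53^1*2819^1 = -345130170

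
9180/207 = 44 + 8/23 ≈ 44.35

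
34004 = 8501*4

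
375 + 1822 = 2197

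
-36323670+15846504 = -20477166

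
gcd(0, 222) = 222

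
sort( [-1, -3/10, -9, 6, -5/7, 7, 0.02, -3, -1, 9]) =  [-9, -3, -1, -1, -5/7, -3/10, 0.02, 6, 7, 9]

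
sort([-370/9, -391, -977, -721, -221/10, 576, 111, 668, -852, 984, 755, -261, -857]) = [-977, -857, -852, -721, -391, -261, -370/9, -221/10, 111, 576, 668, 755, 984]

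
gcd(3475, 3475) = 3475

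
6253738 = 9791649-3537911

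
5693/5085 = 1 + 608/5085 ≈ 1.12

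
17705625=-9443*(-1875)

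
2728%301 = 19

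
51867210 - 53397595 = -1530385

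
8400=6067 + 2333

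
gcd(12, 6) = 6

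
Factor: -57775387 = -1*83^1*211^1*3299^1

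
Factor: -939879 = -1 * 3^2 * 17^1 * 6143^1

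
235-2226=-1991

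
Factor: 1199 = 11^1 * 109^1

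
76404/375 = 25468/125 ≈ 203.74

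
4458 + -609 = 3849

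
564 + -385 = 179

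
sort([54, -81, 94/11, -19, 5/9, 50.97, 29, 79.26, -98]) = [-98, -81, -19, 5/9, 94/11, 29, 50.97, 54, 79.26]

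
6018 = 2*3009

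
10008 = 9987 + 21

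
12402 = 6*2067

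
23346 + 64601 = 87947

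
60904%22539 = 15826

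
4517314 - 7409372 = -2892058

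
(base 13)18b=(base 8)434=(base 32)8s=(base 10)284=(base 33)8k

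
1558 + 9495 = 11053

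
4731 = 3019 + 1712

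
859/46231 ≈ 0.0186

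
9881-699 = 9182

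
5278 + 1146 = 6424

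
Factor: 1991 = 11^1 * 181^1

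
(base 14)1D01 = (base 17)1156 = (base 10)5293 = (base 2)1010010101101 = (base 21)C01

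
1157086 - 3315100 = -2158014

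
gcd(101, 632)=1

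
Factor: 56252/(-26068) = -1*19^(-1)*41^1 = -41/19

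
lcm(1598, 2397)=4794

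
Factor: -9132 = -1 * 2^2 * 3^1 * 761^1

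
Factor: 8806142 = 2^1*43^1*102397^1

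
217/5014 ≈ 0.0433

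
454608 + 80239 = 534847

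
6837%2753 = 1331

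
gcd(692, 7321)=1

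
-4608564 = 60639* (-76)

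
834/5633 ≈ 0.148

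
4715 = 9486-4771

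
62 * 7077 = 438774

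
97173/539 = 180 + 153/539 ≈ 180.28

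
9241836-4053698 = 5188138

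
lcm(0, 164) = 0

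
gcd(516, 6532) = 4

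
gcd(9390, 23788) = 626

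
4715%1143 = 143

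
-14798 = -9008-5790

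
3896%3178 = 718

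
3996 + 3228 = 7224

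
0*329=0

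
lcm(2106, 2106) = 2106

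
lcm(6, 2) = 6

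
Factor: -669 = -1*3^1*223^1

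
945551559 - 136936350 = 808615209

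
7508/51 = 147 + 11/51 ≈ 147.22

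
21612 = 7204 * 3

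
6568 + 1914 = 8482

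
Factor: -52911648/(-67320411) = 2^5*3^1*41^1*4481^1*22440137^(-1) = 17637216/22440137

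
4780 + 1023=5803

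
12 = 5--7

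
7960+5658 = 13618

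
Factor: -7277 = -1*19^1*383^1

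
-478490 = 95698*(-5)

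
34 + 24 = 58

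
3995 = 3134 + 861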